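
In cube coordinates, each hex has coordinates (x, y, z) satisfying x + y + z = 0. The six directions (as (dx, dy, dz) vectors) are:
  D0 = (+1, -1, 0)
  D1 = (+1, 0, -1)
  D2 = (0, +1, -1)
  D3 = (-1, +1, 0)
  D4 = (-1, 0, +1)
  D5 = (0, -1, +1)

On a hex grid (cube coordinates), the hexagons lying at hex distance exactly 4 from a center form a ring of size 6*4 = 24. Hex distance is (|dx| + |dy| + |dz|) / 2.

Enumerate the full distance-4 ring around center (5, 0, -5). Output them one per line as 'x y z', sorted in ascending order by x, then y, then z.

Walk ring at distance 4 from (5, 0, -5):
Start at center + D4*4 = (1, 0, -1)
  hex 0: (1, 0, -1)
  hex 1: (2, -1, -1)
  hex 2: (3, -2, -1)
  hex 3: (4, -3, -1)
  hex 4: (5, -4, -1)
  hex 5: (6, -4, -2)
  hex 6: (7, -4, -3)
  hex 7: (8, -4, -4)
  hex 8: (9, -4, -5)
  hex 9: (9, -3, -6)
  hex 10: (9, -2, -7)
  hex 11: (9, -1, -8)
  hex 12: (9, 0, -9)
  hex 13: (8, 1, -9)
  hex 14: (7, 2, -9)
  hex 15: (6, 3, -9)
  hex 16: (5, 4, -9)
  hex 17: (4, 4, -8)
  hex 18: (3, 4, -7)
  hex 19: (2, 4, -6)
  hex 20: (1, 4, -5)
  hex 21: (1, 3, -4)
  hex 22: (1, 2, -3)
  hex 23: (1, 1, -2)
Sorted: 24 hexes.

Answer: 1 0 -1
1 1 -2
1 2 -3
1 3 -4
1 4 -5
2 -1 -1
2 4 -6
3 -2 -1
3 4 -7
4 -3 -1
4 4 -8
5 -4 -1
5 4 -9
6 -4 -2
6 3 -9
7 -4 -3
7 2 -9
8 -4 -4
8 1 -9
9 -4 -5
9 -3 -6
9 -2 -7
9 -1 -8
9 0 -9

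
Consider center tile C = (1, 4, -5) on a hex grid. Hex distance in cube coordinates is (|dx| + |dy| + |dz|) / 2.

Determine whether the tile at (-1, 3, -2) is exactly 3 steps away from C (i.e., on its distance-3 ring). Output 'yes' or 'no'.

Answer: yes

Derivation:
|px - cx| = |-1 - 1| = 2
|py - cy| = |3 - 4| = 1
|pz - cz| = |-2 - (-5)| = 3
distance = (2+1+3)/2 = 6/2 = 3
radius = 3; distance == radius -> yes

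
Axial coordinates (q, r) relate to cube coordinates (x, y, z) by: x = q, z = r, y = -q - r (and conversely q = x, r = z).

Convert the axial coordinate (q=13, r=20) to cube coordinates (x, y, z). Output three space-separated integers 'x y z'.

x = q = 13
z = r = 20
y = -x - z = -(13) - (20) = -33

Answer: 13 -33 20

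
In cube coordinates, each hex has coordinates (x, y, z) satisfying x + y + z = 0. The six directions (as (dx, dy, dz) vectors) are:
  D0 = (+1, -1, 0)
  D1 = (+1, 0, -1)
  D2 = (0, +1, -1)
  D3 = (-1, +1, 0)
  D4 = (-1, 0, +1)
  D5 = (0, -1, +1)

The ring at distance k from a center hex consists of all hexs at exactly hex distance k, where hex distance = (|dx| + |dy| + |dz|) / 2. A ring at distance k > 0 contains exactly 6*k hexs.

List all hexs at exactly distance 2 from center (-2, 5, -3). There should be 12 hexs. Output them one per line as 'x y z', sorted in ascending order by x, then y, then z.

Answer: -4 5 -1
-4 6 -2
-4 7 -3
-3 4 -1
-3 7 -4
-2 3 -1
-2 7 -5
-1 3 -2
-1 6 -5
0 3 -3
0 4 -4
0 5 -5

Derivation:
Walk ring at distance 2 from (-2, 5, -3):
Start at center + D4*2 = (-4, 5, -1)
  hex 0: (-4, 5, -1)
  hex 1: (-3, 4, -1)
  hex 2: (-2, 3, -1)
  hex 3: (-1, 3, -2)
  hex 4: (0, 3, -3)
  hex 5: (0, 4, -4)
  hex 6: (0, 5, -5)
  hex 7: (-1, 6, -5)
  hex 8: (-2, 7, -5)
  hex 9: (-3, 7, -4)
  hex 10: (-4, 7, -3)
  hex 11: (-4, 6, -2)
Sorted: 12 hexes.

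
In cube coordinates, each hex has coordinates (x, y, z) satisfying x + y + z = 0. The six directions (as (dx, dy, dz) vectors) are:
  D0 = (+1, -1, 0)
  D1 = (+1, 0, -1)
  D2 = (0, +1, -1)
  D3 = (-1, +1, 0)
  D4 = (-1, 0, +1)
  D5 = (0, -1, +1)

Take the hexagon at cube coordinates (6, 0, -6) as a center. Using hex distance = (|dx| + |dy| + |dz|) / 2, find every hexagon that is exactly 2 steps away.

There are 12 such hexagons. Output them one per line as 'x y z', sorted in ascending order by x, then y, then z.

Answer: 4 0 -4
4 1 -5
4 2 -6
5 -1 -4
5 2 -7
6 -2 -4
6 2 -8
7 -2 -5
7 1 -8
8 -2 -6
8 -1 -7
8 0 -8

Derivation:
Walk ring at distance 2 from (6, 0, -6):
Start at center + D4*2 = (4, 0, -4)
  hex 0: (4, 0, -4)
  hex 1: (5, -1, -4)
  hex 2: (6, -2, -4)
  hex 3: (7, -2, -5)
  hex 4: (8, -2, -6)
  hex 5: (8, -1, -7)
  hex 6: (8, 0, -8)
  hex 7: (7, 1, -8)
  hex 8: (6, 2, -8)
  hex 9: (5, 2, -7)
  hex 10: (4, 2, -6)
  hex 11: (4, 1, -5)
Sorted: 12 hexes.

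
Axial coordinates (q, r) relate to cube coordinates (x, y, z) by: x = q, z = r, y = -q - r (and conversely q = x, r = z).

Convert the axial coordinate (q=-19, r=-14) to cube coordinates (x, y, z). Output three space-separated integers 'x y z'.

x = q = -19
z = r = -14
y = -x - z = -(-19) - (-14) = 33

Answer: -19 33 -14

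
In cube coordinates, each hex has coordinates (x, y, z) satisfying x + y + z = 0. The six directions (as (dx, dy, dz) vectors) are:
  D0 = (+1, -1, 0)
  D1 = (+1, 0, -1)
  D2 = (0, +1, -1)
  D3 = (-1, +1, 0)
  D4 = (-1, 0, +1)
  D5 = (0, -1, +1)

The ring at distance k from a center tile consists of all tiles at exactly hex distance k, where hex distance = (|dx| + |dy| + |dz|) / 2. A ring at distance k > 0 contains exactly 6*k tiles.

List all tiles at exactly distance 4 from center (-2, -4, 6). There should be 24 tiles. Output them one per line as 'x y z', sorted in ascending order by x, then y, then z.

Answer: -6 -4 10
-6 -3 9
-6 -2 8
-6 -1 7
-6 0 6
-5 -5 10
-5 0 5
-4 -6 10
-4 0 4
-3 -7 10
-3 0 3
-2 -8 10
-2 0 2
-1 -8 9
-1 -1 2
0 -8 8
0 -2 2
1 -8 7
1 -3 2
2 -8 6
2 -7 5
2 -6 4
2 -5 3
2 -4 2

Derivation:
Walk ring at distance 4 from (-2, -4, 6):
Start at center + D4*4 = (-6, -4, 10)
  hex 0: (-6, -4, 10)
  hex 1: (-5, -5, 10)
  hex 2: (-4, -6, 10)
  hex 3: (-3, -7, 10)
  hex 4: (-2, -8, 10)
  hex 5: (-1, -8, 9)
  hex 6: (0, -8, 8)
  hex 7: (1, -8, 7)
  hex 8: (2, -8, 6)
  hex 9: (2, -7, 5)
  hex 10: (2, -6, 4)
  hex 11: (2, -5, 3)
  hex 12: (2, -4, 2)
  hex 13: (1, -3, 2)
  hex 14: (0, -2, 2)
  hex 15: (-1, -1, 2)
  hex 16: (-2, 0, 2)
  hex 17: (-3, 0, 3)
  hex 18: (-4, 0, 4)
  hex 19: (-5, 0, 5)
  hex 20: (-6, 0, 6)
  hex 21: (-6, -1, 7)
  hex 22: (-6, -2, 8)
  hex 23: (-6, -3, 9)
Sorted: 24 hexes.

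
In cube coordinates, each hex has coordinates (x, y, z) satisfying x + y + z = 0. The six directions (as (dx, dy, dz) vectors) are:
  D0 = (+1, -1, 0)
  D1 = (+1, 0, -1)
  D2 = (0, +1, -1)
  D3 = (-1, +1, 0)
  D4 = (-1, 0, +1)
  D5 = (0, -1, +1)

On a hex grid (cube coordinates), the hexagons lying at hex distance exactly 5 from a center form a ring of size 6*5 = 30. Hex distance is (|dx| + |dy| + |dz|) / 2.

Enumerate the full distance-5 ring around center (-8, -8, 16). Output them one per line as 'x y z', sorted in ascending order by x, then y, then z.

Answer: -13 -8 21
-13 -7 20
-13 -6 19
-13 -5 18
-13 -4 17
-13 -3 16
-12 -9 21
-12 -3 15
-11 -10 21
-11 -3 14
-10 -11 21
-10 -3 13
-9 -12 21
-9 -3 12
-8 -13 21
-8 -3 11
-7 -13 20
-7 -4 11
-6 -13 19
-6 -5 11
-5 -13 18
-5 -6 11
-4 -13 17
-4 -7 11
-3 -13 16
-3 -12 15
-3 -11 14
-3 -10 13
-3 -9 12
-3 -8 11

Derivation:
Walk ring at distance 5 from (-8, -8, 16):
Start at center + D4*5 = (-13, -8, 21)
  hex 0: (-13, -8, 21)
  hex 1: (-12, -9, 21)
  hex 2: (-11, -10, 21)
  hex 3: (-10, -11, 21)
  hex 4: (-9, -12, 21)
  hex 5: (-8, -13, 21)
  hex 6: (-7, -13, 20)
  hex 7: (-6, -13, 19)
  hex 8: (-5, -13, 18)
  hex 9: (-4, -13, 17)
  hex 10: (-3, -13, 16)
  hex 11: (-3, -12, 15)
  hex 12: (-3, -11, 14)
  hex 13: (-3, -10, 13)
  hex 14: (-3, -9, 12)
  hex 15: (-3, -8, 11)
  hex 16: (-4, -7, 11)
  hex 17: (-5, -6, 11)
  hex 18: (-6, -5, 11)
  hex 19: (-7, -4, 11)
  hex 20: (-8, -3, 11)
  hex 21: (-9, -3, 12)
  hex 22: (-10, -3, 13)
  hex 23: (-11, -3, 14)
  hex 24: (-12, -3, 15)
  hex 25: (-13, -3, 16)
  hex 26: (-13, -4, 17)
  hex 27: (-13, -5, 18)
  hex 28: (-13, -6, 19)
  hex 29: (-13, -7, 20)
Sorted: 30 hexes.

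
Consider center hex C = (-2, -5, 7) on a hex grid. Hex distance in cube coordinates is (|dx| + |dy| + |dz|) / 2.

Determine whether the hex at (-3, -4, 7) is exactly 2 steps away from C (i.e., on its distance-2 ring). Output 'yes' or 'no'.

|px - cx| = |-3 - (-2)| = 1
|py - cy| = |-4 - (-5)| = 1
|pz - cz| = |7 - 7| = 0
distance = (1+1+0)/2 = 2/2 = 1
radius = 2; distance != radius -> no

Answer: no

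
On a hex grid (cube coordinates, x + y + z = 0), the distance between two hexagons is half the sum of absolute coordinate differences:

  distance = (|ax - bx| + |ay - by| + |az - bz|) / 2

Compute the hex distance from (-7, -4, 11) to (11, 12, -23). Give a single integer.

|ax - bx| = |-7 - 11| = 18
|ay - by| = |-4 - 12| = 16
|az - bz| = |11 - (-23)| = 34
distance = (18 + 16 + 34) / 2 = 68 / 2 = 34

Answer: 34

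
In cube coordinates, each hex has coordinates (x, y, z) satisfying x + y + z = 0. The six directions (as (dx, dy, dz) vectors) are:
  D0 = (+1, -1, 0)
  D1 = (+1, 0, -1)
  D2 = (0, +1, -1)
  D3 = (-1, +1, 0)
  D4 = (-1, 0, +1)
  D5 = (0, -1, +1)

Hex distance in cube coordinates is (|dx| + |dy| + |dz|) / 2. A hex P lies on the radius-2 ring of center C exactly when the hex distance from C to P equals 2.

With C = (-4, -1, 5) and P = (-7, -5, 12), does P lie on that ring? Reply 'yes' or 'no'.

|px - cx| = |-7 - (-4)| = 3
|py - cy| = |-5 - (-1)| = 4
|pz - cz| = |12 - 5| = 7
distance = (3+4+7)/2 = 14/2 = 7
radius = 2; distance != radius -> no

Answer: no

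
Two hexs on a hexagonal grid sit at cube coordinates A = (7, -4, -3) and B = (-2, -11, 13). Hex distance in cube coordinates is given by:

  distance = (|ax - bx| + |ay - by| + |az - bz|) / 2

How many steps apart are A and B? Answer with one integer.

|ax - bx| = |7 - (-2)| = 9
|ay - by| = |-4 - (-11)| = 7
|az - bz| = |-3 - 13| = 16
distance = (9 + 7 + 16) / 2 = 32 / 2 = 16

Answer: 16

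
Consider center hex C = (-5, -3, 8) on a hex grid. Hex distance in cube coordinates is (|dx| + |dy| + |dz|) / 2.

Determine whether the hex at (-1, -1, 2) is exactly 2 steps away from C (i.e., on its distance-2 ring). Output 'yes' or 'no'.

Answer: no

Derivation:
|px - cx| = |-1 - (-5)| = 4
|py - cy| = |-1 - (-3)| = 2
|pz - cz| = |2 - 8| = 6
distance = (4+2+6)/2 = 12/2 = 6
radius = 2; distance != radius -> no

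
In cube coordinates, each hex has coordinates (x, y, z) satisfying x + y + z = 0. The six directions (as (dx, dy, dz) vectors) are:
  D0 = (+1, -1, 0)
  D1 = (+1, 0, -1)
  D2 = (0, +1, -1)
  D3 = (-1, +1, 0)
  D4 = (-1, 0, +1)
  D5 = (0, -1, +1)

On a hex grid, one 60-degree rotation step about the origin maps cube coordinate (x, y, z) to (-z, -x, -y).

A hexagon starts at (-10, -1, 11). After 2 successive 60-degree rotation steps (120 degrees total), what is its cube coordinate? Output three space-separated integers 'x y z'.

Start: (-10, -1, 11)
Step 1: (-10, -1, 11) -> (-(11), -(-10), -(-1)) = (-11, 10, 1)
Step 2: (-11, 10, 1) -> (-(1), -(-11), -(10)) = (-1, 11, -10)

Answer: -1 11 -10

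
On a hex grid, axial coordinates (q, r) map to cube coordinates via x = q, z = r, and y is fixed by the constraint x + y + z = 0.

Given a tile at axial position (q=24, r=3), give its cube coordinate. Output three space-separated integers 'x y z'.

x = q = 24
z = r = 3
y = -x - z = -(24) - (3) = -27

Answer: 24 -27 3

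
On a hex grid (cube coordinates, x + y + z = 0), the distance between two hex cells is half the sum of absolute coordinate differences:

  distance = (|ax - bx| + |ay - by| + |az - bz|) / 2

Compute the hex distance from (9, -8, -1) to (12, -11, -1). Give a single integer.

Answer: 3

Derivation:
|ax - bx| = |9 - 12| = 3
|ay - by| = |-8 - (-11)| = 3
|az - bz| = |-1 - (-1)| = 0
distance = (3 + 3 + 0) / 2 = 6 / 2 = 3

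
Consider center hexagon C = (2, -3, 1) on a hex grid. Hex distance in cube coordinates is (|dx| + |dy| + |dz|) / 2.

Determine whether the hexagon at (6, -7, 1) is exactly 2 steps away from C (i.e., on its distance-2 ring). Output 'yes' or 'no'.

|px - cx| = |6 - 2| = 4
|py - cy| = |-7 - (-3)| = 4
|pz - cz| = |1 - 1| = 0
distance = (4+4+0)/2 = 8/2 = 4
radius = 2; distance != radius -> no

Answer: no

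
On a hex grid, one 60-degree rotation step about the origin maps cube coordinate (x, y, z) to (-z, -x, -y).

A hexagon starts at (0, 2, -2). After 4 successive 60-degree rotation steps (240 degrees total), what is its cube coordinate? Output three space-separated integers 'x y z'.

Start: (0, 2, -2)
Step 1: (0, 2, -2) -> (-(-2), -(0), -(2)) = (2, 0, -2)
Step 2: (2, 0, -2) -> (-(-2), -(2), -(0)) = (2, -2, 0)
Step 3: (2, -2, 0) -> (-(0), -(2), -(-2)) = (0, -2, 2)
Step 4: (0, -2, 2) -> (-(2), -(0), -(-2)) = (-2, 0, 2)

Answer: -2 0 2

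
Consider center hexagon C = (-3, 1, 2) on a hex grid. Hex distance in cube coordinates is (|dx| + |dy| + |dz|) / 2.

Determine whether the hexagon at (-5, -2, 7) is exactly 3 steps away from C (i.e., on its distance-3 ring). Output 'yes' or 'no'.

|px - cx| = |-5 - (-3)| = 2
|py - cy| = |-2 - 1| = 3
|pz - cz| = |7 - 2| = 5
distance = (2+3+5)/2 = 10/2 = 5
radius = 3; distance != radius -> no

Answer: no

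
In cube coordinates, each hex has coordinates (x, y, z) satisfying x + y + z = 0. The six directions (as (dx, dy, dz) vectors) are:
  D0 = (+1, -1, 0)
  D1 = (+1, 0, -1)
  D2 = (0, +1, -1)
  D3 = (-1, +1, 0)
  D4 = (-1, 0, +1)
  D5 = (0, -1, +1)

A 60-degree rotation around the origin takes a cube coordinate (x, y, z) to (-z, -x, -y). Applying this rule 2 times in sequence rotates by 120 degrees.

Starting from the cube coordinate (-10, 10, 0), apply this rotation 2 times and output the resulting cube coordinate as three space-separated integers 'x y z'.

Answer: 10 0 -10

Derivation:
Start: (-10, 10, 0)
Step 1: (-10, 10, 0) -> (-(0), -(-10), -(10)) = (0, 10, -10)
Step 2: (0, 10, -10) -> (-(-10), -(0), -(10)) = (10, 0, -10)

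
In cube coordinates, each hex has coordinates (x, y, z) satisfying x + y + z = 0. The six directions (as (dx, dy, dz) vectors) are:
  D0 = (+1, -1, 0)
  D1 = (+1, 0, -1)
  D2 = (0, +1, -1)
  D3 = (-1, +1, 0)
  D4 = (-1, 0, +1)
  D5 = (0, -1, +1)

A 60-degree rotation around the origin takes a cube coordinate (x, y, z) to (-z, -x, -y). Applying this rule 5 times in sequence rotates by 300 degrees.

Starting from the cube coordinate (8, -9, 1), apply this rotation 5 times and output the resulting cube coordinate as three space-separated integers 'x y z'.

Start: (8, -9, 1)
Step 1: (8, -9, 1) -> (-(1), -(8), -(-9)) = (-1, -8, 9)
Step 2: (-1, -8, 9) -> (-(9), -(-1), -(-8)) = (-9, 1, 8)
Step 3: (-9, 1, 8) -> (-(8), -(-9), -(1)) = (-8, 9, -1)
Step 4: (-8, 9, -1) -> (-(-1), -(-8), -(9)) = (1, 8, -9)
Step 5: (1, 8, -9) -> (-(-9), -(1), -(8)) = (9, -1, -8)

Answer: 9 -1 -8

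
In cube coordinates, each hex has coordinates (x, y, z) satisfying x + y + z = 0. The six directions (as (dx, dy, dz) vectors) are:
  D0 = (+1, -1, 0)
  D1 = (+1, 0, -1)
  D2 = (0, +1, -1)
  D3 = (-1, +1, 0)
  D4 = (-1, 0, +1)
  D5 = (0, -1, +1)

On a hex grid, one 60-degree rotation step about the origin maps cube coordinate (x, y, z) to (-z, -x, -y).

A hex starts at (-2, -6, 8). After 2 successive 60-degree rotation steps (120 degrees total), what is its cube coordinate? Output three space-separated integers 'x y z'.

Answer: -6 8 -2

Derivation:
Start: (-2, -6, 8)
Step 1: (-2, -6, 8) -> (-(8), -(-2), -(-6)) = (-8, 2, 6)
Step 2: (-8, 2, 6) -> (-(6), -(-8), -(2)) = (-6, 8, -2)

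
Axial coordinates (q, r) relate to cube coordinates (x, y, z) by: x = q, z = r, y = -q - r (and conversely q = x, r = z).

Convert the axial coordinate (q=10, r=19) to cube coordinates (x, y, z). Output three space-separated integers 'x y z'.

Answer: 10 -29 19

Derivation:
x = q = 10
z = r = 19
y = -x - z = -(10) - (19) = -29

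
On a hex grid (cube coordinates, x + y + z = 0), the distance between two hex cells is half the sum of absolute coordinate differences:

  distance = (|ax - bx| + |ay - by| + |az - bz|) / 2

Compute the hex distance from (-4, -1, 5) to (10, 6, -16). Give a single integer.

|ax - bx| = |-4 - 10| = 14
|ay - by| = |-1 - 6| = 7
|az - bz| = |5 - (-16)| = 21
distance = (14 + 7 + 21) / 2 = 42 / 2 = 21

Answer: 21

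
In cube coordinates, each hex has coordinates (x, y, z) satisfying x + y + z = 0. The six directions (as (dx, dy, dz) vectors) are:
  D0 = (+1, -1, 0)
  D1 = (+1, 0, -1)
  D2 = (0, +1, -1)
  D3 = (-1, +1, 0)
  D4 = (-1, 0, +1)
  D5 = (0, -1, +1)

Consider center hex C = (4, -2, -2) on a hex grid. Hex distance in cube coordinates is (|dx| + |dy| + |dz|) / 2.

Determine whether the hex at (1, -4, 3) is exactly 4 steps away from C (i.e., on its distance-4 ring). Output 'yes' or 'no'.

|px - cx| = |1 - 4| = 3
|py - cy| = |-4 - (-2)| = 2
|pz - cz| = |3 - (-2)| = 5
distance = (3+2+5)/2 = 10/2 = 5
radius = 4; distance != radius -> no

Answer: no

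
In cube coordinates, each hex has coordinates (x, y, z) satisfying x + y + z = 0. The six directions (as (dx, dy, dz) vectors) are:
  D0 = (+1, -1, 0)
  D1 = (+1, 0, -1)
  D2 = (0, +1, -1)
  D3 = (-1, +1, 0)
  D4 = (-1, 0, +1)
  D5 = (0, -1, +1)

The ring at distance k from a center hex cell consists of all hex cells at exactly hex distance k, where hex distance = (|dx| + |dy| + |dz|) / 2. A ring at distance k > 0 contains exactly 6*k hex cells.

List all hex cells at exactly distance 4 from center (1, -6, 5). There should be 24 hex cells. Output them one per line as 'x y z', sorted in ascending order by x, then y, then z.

Answer: -3 -6 9
-3 -5 8
-3 -4 7
-3 -3 6
-3 -2 5
-2 -7 9
-2 -2 4
-1 -8 9
-1 -2 3
0 -9 9
0 -2 2
1 -10 9
1 -2 1
2 -10 8
2 -3 1
3 -10 7
3 -4 1
4 -10 6
4 -5 1
5 -10 5
5 -9 4
5 -8 3
5 -7 2
5 -6 1

Derivation:
Walk ring at distance 4 from (1, -6, 5):
Start at center + D4*4 = (-3, -6, 9)
  hex 0: (-3, -6, 9)
  hex 1: (-2, -7, 9)
  hex 2: (-1, -8, 9)
  hex 3: (0, -9, 9)
  hex 4: (1, -10, 9)
  hex 5: (2, -10, 8)
  hex 6: (3, -10, 7)
  hex 7: (4, -10, 6)
  hex 8: (5, -10, 5)
  hex 9: (5, -9, 4)
  hex 10: (5, -8, 3)
  hex 11: (5, -7, 2)
  hex 12: (5, -6, 1)
  hex 13: (4, -5, 1)
  hex 14: (3, -4, 1)
  hex 15: (2, -3, 1)
  hex 16: (1, -2, 1)
  hex 17: (0, -2, 2)
  hex 18: (-1, -2, 3)
  hex 19: (-2, -2, 4)
  hex 20: (-3, -2, 5)
  hex 21: (-3, -3, 6)
  hex 22: (-3, -4, 7)
  hex 23: (-3, -5, 8)
Sorted: 24 hexes.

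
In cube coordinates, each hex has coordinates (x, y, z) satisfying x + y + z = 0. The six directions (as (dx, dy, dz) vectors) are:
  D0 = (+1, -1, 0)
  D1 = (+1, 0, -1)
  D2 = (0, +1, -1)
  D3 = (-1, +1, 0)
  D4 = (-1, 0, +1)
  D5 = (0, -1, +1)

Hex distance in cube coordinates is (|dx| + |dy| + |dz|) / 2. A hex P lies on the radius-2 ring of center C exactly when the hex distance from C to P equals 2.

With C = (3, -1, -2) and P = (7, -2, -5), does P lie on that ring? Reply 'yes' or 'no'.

Answer: no

Derivation:
|px - cx| = |7 - 3| = 4
|py - cy| = |-2 - (-1)| = 1
|pz - cz| = |-5 - (-2)| = 3
distance = (4+1+3)/2 = 8/2 = 4
radius = 2; distance != radius -> no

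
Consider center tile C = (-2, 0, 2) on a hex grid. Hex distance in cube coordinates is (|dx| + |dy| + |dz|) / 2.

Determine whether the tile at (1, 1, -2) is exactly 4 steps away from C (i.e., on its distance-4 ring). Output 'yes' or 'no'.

Answer: yes

Derivation:
|px - cx| = |1 - (-2)| = 3
|py - cy| = |1 - 0| = 1
|pz - cz| = |-2 - 2| = 4
distance = (3+1+4)/2 = 8/2 = 4
radius = 4; distance == radius -> yes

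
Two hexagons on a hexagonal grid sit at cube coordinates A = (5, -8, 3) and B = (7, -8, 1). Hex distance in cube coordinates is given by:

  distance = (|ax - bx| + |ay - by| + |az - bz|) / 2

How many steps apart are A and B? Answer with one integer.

Answer: 2

Derivation:
|ax - bx| = |5 - 7| = 2
|ay - by| = |-8 - (-8)| = 0
|az - bz| = |3 - 1| = 2
distance = (2 + 0 + 2) / 2 = 4 / 2 = 2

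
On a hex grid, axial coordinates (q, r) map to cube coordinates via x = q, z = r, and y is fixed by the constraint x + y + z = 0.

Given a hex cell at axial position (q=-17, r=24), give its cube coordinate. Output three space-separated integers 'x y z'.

x = q = -17
z = r = 24
y = -x - z = -(-17) - (24) = -7

Answer: -17 -7 24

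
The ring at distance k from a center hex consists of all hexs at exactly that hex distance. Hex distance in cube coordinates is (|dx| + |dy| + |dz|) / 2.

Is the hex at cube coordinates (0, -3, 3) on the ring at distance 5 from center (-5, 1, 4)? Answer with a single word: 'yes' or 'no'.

Answer: yes

Derivation:
|px - cx| = |0 - (-5)| = 5
|py - cy| = |-3 - 1| = 4
|pz - cz| = |3 - 4| = 1
distance = (5+4+1)/2 = 10/2 = 5
radius = 5; distance == radius -> yes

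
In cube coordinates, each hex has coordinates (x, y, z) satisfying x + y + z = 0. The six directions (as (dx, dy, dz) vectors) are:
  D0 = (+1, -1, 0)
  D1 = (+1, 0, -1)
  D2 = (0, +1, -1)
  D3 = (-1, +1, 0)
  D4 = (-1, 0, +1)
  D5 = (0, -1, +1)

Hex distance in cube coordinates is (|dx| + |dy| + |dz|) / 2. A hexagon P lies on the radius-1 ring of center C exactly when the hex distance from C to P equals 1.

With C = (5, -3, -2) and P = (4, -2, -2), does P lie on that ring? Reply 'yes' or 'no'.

|px - cx| = |4 - 5| = 1
|py - cy| = |-2 - (-3)| = 1
|pz - cz| = |-2 - (-2)| = 0
distance = (1+1+0)/2 = 2/2 = 1
radius = 1; distance == radius -> yes

Answer: yes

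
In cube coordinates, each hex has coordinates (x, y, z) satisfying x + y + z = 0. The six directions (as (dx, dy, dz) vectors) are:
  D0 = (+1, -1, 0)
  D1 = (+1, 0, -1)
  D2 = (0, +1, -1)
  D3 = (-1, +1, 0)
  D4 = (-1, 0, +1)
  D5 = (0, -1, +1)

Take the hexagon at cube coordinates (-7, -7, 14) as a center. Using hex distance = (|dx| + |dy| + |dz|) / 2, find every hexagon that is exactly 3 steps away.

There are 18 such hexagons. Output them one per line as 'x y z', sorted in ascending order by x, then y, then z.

Walk ring at distance 3 from (-7, -7, 14):
Start at center + D4*3 = (-10, -7, 17)
  hex 0: (-10, -7, 17)
  hex 1: (-9, -8, 17)
  hex 2: (-8, -9, 17)
  hex 3: (-7, -10, 17)
  hex 4: (-6, -10, 16)
  hex 5: (-5, -10, 15)
  hex 6: (-4, -10, 14)
  hex 7: (-4, -9, 13)
  hex 8: (-4, -8, 12)
  hex 9: (-4, -7, 11)
  hex 10: (-5, -6, 11)
  hex 11: (-6, -5, 11)
  hex 12: (-7, -4, 11)
  hex 13: (-8, -4, 12)
  hex 14: (-9, -4, 13)
  hex 15: (-10, -4, 14)
  hex 16: (-10, -5, 15)
  hex 17: (-10, -6, 16)
Sorted: 18 hexes.

Answer: -10 -7 17
-10 -6 16
-10 -5 15
-10 -4 14
-9 -8 17
-9 -4 13
-8 -9 17
-8 -4 12
-7 -10 17
-7 -4 11
-6 -10 16
-6 -5 11
-5 -10 15
-5 -6 11
-4 -10 14
-4 -9 13
-4 -8 12
-4 -7 11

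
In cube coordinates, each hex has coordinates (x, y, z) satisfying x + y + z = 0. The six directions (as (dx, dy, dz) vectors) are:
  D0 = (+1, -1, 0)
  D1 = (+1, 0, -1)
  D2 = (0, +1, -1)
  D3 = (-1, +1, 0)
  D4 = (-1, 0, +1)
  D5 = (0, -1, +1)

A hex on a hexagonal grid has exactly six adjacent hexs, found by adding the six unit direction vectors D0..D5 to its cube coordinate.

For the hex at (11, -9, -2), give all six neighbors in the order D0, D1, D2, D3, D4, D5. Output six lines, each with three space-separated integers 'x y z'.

Center: (11, -9, -2). Add each direction:
  D0: (11, -9, -2) + (1, -1, 0) = (12, -10, -2)
  D1: (11, -9, -2) + (1, 0, -1) = (12, -9, -3)
  D2: (11, -9, -2) + (0, 1, -1) = (11, -8, -3)
  D3: (11, -9, -2) + (-1, 1, 0) = (10, -8, -2)
  D4: (11, -9, -2) + (-1, 0, 1) = (10, -9, -1)
  D5: (11, -9, -2) + (0, -1, 1) = (11, -10, -1)

Answer: 12 -10 -2
12 -9 -3
11 -8 -3
10 -8 -2
10 -9 -1
11 -10 -1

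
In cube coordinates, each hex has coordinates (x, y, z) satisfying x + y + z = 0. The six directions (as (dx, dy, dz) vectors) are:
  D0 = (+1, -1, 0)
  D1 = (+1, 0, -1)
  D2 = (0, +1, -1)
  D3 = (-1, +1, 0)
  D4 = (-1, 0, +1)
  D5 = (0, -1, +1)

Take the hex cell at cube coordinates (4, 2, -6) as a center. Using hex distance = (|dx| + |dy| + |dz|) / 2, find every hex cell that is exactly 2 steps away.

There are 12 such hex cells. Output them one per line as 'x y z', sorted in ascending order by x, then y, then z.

Walk ring at distance 2 from (4, 2, -6):
Start at center + D4*2 = (2, 2, -4)
  hex 0: (2, 2, -4)
  hex 1: (3, 1, -4)
  hex 2: (4, 0, -4)
  hex 3: (5, 0, -5)
  hex 4: (6, 0, -6)
  hex 5: (6, 1, -7)
  hex 6: (6, 2, -8)
  hex 7: (5, 3, -8)
  hex 8: (4, 4, -8)
  hex 9: (3, 4, -7)
  hex 10: (2, 4, -6)
  hex 11: (2, 3, -5)
Sorted: 12 hexes.

Answer: 2 2 -4
2 3 -5
2 4 -6
3 1 -4
3 4 -7
4 0 -4
4 4 -8
5 0 -5
5 3 -8
6 0 -6
6 1 -7
6 2 -8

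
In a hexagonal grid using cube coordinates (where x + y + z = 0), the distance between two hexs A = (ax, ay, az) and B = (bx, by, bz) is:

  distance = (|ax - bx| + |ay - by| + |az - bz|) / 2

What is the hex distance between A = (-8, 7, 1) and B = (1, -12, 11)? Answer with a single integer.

Answer: 19

Derivation:
|ax - bx| = |-8 - 1| = 9
|ay - by| = |7 - (-12)| = 19
|az - bz| = |1 - 11| = 10
distance = (9 + 19 + 10) / 2 = 38 / 2 = 19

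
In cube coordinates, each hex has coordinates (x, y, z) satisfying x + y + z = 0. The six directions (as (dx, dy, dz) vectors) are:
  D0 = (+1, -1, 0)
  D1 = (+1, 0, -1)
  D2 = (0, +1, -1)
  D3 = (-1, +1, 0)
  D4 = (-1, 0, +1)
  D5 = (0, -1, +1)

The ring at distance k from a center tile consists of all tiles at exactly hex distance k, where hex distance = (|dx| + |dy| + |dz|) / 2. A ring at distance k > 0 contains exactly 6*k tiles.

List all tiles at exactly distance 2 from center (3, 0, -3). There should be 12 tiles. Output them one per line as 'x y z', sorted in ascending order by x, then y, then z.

Walk ring at distance 2 from (3, 0, -3):
Start at center + D4*2 = (1, 0, -1)
  hex 0: (1, 0, -1)
  hex 1: (2, -1, -1)
  hex 2: (3, -2, -1)
  hex 3: (4, -2, -2)
  hex 4: (5, -2, -3)
  hex 5: (5, -1, -4)
  hex 6: (5, 0, -5)
  hex 7: (4, 1, -5)
  hex 8: (3, 2, -5)
  hex 9: (2, 2, -4)
  hex 10: (1, 2, -3)
  hex 11: (1, 1, -2)
Sorted: 12 hexes.

Answer: 1 0 -1
1 1 -2
1 2 -3
2 -1 -1
2 2 -4
3 -2 -1
3 2 -5
4 -2 -2
4 1 -5
5 -2 -3
5 -1 -4
5 0 -5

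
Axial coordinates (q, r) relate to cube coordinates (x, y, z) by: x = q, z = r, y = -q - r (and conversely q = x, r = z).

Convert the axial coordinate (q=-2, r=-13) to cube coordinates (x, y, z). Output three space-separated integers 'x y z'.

Answer: -2 15 -13

Derivation:
x = q = -2
z = r = -13
y = -x - z = -(-2) - (-13) = 15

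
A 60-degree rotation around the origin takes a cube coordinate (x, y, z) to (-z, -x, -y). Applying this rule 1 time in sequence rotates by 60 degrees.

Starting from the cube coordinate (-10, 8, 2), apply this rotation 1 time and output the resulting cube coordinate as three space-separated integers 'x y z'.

Start: (-10, 8, 2)
Step 1: (-10, 8, 2) -> (-(2), -(-10), -(8)) = (-2, 10, -8)

Answer: -2 10 -8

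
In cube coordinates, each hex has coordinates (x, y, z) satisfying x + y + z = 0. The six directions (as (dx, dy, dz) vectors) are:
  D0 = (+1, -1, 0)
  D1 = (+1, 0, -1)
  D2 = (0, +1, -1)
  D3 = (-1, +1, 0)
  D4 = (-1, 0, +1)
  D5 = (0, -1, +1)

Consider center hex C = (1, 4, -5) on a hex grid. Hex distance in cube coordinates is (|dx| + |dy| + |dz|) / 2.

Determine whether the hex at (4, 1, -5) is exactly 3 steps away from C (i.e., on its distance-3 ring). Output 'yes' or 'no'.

|px - cx| = |4 - 1| = 3
|py - cy| = |1 - 4| = 3
|pz - cz| = |-5 - (-5)| = 0
distance = (3+3+0)/2 = 6/2 = 3
radius = 3; distance == radius -> yes

Answer: yes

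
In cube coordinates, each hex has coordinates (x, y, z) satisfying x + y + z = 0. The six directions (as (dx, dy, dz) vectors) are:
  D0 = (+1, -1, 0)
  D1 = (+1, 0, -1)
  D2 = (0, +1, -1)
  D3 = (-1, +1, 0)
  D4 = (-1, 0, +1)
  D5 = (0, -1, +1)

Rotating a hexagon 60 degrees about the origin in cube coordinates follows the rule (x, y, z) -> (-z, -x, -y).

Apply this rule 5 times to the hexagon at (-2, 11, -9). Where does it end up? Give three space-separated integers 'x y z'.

Start: (-2, 11, -9)
Step 1: (-2, 11, -9) -> (-(-9), -(-2), -(11)) = (9, 2, -11)
Step 2: (9, 2, -11) -> (-(-11), -(9), -(2)) = (11, -9, -2)
Step 3: (11, -9, -2) -> (-(-2), -(11), -(-9)) = (2, -11, 9)
Step 4: (2, -11, 9) -> (-(9), -(2), -(-11)) = (-9, -2, 11)
Step 5: (-9, -2, 11) -> (-(11), -(-9), -(-2)) = (-11, 9, 2)

Answer: -11 9 2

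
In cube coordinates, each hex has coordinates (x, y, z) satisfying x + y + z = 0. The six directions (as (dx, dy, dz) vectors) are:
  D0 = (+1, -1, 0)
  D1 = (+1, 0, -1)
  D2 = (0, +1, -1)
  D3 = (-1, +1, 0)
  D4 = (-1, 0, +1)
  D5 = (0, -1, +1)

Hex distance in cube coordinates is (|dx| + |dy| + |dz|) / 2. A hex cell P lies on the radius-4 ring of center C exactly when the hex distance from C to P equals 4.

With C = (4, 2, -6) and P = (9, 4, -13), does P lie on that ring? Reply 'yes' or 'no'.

|px - cx| = |9 - 4| = 5
|py - cy| = |4 - 2| = 2
|pz - cz| = |-13 - (-6)| = 7
distance = (5+2+7)/2 = 14/2 = 7
radius = 4; distance != radius -> no

Answer: no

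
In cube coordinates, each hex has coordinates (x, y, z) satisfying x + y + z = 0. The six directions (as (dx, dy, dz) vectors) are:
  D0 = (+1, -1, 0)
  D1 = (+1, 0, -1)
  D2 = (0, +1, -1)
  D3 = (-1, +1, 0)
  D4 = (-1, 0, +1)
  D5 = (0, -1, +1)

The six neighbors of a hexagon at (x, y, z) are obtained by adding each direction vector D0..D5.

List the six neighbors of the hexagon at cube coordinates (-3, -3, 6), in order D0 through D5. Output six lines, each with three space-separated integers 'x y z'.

Answer: -2 -4 6
-2 -3 5
-3 -2 5
-4 -2 6
-4 -3 7
-3 -4 7

Derivation:
Center: (-3, -3, 6). Add each direction:
  D0: (-3, -3, 6) + (1, -1, 0) = (-2, -4, 6)
  D1: (-3, -3, 6) + (1, 0, -1) = (-2, -3, 5)
  D2: (-3, -3, 6) + (0, 1, -1) = (-3, -2, 5)
  D3: (-3, -3, 6) + (-1, 1, 0) = (-4, -2, 6)
  D4: (-3, -3, 6) + (-1, 0, 1) = (-4, -3, 7)
  D5: (-3, -3, 6) + (0, -1, 1) = (-3, -4, 7)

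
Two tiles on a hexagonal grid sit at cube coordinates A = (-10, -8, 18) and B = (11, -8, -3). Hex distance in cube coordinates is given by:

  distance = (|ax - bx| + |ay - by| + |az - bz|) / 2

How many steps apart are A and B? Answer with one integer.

Answer: 21

Derivation:
|ax - bx| = |-10 - 11| = 21
|ay - by| = |-8 - (-8)| = 0
|az - bz| = |18 - (-3)| = 21
distance = (21 + 0 + 21) / 2 = 42 / 2 = 21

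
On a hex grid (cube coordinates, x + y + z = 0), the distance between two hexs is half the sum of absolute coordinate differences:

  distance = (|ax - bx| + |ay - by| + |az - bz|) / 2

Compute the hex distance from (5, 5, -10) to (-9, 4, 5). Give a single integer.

Answer: 15

Derivation:
|ax - bx| = |5 - (-9)| = 14
|ay - by| = |5 - 4| = 1
|az - bz| = |-10 - 5| = 15
distance = (14 + 1 + 15) / 2 = 30 / 2 = 15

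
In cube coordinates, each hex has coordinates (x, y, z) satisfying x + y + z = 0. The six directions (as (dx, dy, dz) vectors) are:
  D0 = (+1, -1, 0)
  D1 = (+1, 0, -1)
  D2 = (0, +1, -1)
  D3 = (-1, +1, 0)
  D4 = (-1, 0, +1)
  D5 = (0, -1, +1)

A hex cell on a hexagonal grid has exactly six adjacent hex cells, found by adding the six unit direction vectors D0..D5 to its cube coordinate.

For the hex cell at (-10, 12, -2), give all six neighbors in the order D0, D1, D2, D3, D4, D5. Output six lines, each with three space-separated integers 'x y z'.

Answer: -9 11 -2
-9 12 -3
-10 13 -3
-11 13 -2
-11 12 -1
-10 11 -1

Derivation:
Center: (-10, 12, -2). Add each direction:
  D0: (-10, 12, -2) + (1, -1, 0) = (-9, 11, -2)
  D1: (-10, 12, -2) + (1, 0, -1) = (-9, 12, -3)
  D2: (-10, 12, -2) + (0, 1, -1) = (-10, 13, -3)
  D3: (-10, 12, -2) + (-1, 1, 0) = (-11, 13, -2)
  D4: (-10, 12, -2) + (-1, 0, 1) = (-11, 12, -1)
  D5: (-10, 12, -2) + (0, -1, 1) = (-10, 11, -1)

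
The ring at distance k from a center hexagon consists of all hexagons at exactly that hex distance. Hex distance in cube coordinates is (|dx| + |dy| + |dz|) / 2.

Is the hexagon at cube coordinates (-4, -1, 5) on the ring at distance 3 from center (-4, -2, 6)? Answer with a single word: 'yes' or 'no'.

Answer: no

Derivation:
|px - cx| = |-4 - (-4)| = 0
|py - cy| = |-1 - (-2)| = 1
|pz - cz| = |5 - 6| = 1
distance = (0+1+1)/2 = 2/2 = 1
radius = 3; distance != radius -> no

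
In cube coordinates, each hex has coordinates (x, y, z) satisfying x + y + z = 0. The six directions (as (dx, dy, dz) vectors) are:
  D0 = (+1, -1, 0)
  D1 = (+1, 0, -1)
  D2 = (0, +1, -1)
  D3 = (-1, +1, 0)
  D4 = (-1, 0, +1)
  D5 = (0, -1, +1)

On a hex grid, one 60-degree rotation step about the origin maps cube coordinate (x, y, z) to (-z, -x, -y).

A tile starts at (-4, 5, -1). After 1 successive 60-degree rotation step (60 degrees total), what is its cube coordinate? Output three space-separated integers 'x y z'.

Start: (-4, 5, -1)
Step 1: (-4, 5, -1) -> (-(-1), -(-4), -(5)) = (1, 4, -5)

Answer: 1 4 -5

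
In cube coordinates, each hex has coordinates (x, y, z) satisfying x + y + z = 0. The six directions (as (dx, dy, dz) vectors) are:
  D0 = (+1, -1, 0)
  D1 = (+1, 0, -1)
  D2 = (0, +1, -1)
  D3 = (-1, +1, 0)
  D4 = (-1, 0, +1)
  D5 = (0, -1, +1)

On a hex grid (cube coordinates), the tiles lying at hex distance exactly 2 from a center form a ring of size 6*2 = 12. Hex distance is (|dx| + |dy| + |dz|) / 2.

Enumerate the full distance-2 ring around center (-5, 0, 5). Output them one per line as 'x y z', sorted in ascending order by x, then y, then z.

Walk ring at distance 2 from (-5, 0, 5):
Start at center + D4*2 = (-7, 0, 7)
  hex 0: (-7, 0, 7)
  hex 1: (-6, -1, 7)
  hex 2: (-5, -2, 7)
  hex 3: (-4, -2, 6)
  hex 4: (-3, -2, 5)
  hex 5: (-3, -1, 4)
  hex 6: (-3, 0, 3)
  hex 7: (-4, 1, 3)
  hex 8: (-5, 2, 3)
  hex 9: (-6, 2, 4)
  hex 10: (-7, 2, 5)
  hex 11: (-7, 1, 6)
Sorted: 12 hexes.

Answer: -7 0 7
-7 1 6
-7 2 5
-6 -1 7
-6 2 4
-5 -2 7
-5 2 3
-4 -2 6
-4 1 3
-3 -2 5
-3 -1 4
-3 0 3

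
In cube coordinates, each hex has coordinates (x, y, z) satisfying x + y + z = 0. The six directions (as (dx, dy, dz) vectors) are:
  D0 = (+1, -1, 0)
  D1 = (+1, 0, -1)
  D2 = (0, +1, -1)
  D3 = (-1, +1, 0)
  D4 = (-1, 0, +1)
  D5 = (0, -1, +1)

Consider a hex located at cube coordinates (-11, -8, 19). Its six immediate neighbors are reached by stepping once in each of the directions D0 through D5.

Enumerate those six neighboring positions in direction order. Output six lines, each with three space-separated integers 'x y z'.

Center: (-11, -8, 19). Add each direction:
  D0: (-11, -8, 19) + (1, -1, 0) = (-10, -9, 19)
  D1: (-11, -8, 19) + (1, 0, -1) = (-10, -8, 18)
  D2: (-11, -8, 19) + (0, 1, -1) = (-11, -7, 18)
  D3: (-11, -8, 19) + (-1, 1, 0) = (-12, -7, 19)
  D4: (-11, -8, 19) + (-1, 0, 1) = (-12, -8, 20)
  D5: (-11, -8, 19) + (0, -1, 1) = (-11, -9, 20)

Answer: -10 -9 19
-10 -8 18
-11 -7 18
-12 -7 19
-12 -8 20
-11 -9 20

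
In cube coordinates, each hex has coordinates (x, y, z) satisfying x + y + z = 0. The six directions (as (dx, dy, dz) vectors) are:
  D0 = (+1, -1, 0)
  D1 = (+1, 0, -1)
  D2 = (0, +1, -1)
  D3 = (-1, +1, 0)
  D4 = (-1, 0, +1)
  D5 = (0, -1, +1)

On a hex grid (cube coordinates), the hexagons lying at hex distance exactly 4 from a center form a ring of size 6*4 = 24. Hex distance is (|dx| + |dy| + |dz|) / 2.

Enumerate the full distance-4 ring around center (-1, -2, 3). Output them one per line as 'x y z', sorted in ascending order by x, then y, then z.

Walk ring at distance 4 from (-1, -2, 3):
Start at center + D4*4 = (-5, -2, 7)
  hex 0: (-5, -2, 7)
  hex 1: (-4, -3, 7)
  hex 2: (-3, -4, 7)
  hex 3: (-2, -5, 7)
  hex 4: (-1, -6, 7)
  hex 5: (0, -6, 6)
  hex 6: (1, -6, 5)
  hex 7: (2, -6, 4)
  hex 8: (3, -6, 3)
  hex 9: (3, -5, 2)
  hex 10: (3, -4, 1)
  hex 11: (3, -3, 0)
  hex 12: (3, -2, -1)
  hex 13: (2, -1, -1)
  hex 14: (1, 0, -1)
  hex 15: (0, 1, -1)
  hex 16: (-1, 2, -1)
  hex 17: (-2, 2, 0)
  hex 18: (-3, 2, 1)
  hex 19: (-4, 2, 2)
  hex 20: (-5, 2, 3)
  hex 21: (-5, 1, 4)
  hex 22: (-5, 0, 5)
  hex 23: (-5, -1, 6)
Sorted: 24 hexes.

Answer: -5 -2 7
-5 -1 6
-5 0 5
-5 1 4
-5 2 3
-4 -3 7
-4 2 2
-3 -4 7
-3 2 1
-2 -5 7
-2 2 0
-1 -6 7
-1 2 -1
0 -6 6
0 1 -1
1 -6 5
1 0 -1
2 -6 4
2 -1 -1
3 -6 3
3 -5 2
3 -4 1
3 -3 0
3 -2 -1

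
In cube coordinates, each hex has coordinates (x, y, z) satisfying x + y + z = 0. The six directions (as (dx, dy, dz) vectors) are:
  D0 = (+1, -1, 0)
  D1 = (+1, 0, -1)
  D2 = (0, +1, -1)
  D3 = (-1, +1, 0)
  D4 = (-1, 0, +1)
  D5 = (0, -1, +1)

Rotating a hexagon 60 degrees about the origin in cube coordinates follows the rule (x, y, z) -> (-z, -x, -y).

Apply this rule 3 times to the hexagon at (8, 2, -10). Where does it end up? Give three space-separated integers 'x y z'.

Start: (8, 2, -10)
Step 1: (8, 2, -10) -> (-(-10), -(8), -(2)) = (10, -8, -2)
Step 2: (10, -8, -2) -> (-(-2), -(10), -(-8)) = (2, -10, 8)
Step 3: (2, -10, 8) -> (-(8), -(2), -(-10)) = (-8, -2, 10)

Answer: -8 -2 10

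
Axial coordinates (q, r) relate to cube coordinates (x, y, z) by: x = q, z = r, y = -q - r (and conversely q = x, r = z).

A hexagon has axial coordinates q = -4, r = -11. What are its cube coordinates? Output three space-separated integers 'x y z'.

x = q = -4
z = r = -11
y = -x - z = -(-4) - (-11) = 15

Answer: -4 15 -11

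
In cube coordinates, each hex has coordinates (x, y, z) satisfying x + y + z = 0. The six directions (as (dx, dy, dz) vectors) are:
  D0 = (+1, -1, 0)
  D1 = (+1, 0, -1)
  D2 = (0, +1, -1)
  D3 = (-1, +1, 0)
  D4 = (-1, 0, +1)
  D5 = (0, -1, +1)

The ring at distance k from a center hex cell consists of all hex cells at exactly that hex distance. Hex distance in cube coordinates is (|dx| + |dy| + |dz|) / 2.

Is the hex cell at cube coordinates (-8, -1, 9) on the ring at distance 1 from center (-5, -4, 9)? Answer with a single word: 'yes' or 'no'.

|px - cx| = |-8 - (-5)| = 3
|py - cy| = |-1 - (-4)| = 3
|pz - cz| = |9 - 9| = 0
distance = (3+3+0)/2 = 6/2 = 3
radius = 1; distance != radius -> no

Answer: no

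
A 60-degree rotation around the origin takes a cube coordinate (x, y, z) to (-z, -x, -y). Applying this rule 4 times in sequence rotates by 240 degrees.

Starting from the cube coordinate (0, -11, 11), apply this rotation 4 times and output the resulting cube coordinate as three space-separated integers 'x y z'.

Start: (0, -11, 11)
Step 1: (0, -11, 11) -> (-(11), -(0), -(-11)) = (-11, 0, 11)
Step 2: (-11, 0, 11) -> (-(11), -(-11), -(0)) = (-11, 11, 0)
Step 3: (-11, 11, 0) -> (-(0), -(-11), -(11)) = (0, 11, -11)
Step 4: (0, 11, -11) -> (-(-11), -(0), -(11)) = (11, 0, -11)

Answer: 11 0 -11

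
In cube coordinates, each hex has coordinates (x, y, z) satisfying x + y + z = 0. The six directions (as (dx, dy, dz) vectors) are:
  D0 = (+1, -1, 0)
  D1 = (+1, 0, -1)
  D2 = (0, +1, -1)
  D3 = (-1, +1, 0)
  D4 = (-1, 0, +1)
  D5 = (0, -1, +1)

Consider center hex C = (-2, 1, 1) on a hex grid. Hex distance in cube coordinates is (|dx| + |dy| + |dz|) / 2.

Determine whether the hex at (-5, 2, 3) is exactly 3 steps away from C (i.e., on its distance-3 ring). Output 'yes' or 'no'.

|px - cx| = |-5 - (-2)| = 3
|py - cy| = |2 - 1| = 1
|pz - cz| = |3 - 1| = 2
distance = (3+1+2)/2 = 6/2 = 3
radius = 3; distance == radius -> yes

Answer: yes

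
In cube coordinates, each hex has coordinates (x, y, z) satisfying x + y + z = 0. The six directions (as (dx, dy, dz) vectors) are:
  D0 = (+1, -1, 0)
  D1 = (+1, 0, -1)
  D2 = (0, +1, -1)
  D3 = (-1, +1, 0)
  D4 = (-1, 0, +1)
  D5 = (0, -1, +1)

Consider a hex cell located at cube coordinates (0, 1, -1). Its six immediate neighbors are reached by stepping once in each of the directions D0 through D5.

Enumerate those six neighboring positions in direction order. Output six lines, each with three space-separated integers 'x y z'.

Center: (0, 1, -1). Add each direction:
  D0: (0, 1, -1) + (1, -1, 0) = (1, 0, -1)
  D1: (0, 1, -1) + (1, 0, -1) = (1, 1, -2)
  D2: (0, 1, -1) + (0, 1, -1) = (0, 2, -2)
  D3: (0, 1, -1) + (-1, 1, 0) = (-1, 2, -1)
  D4: (0, 1, -1) + (-1, 0, 1) = (-1, 1, 0)
  D5: (0, 1, -1) + (0, -1, 1) = (0, 0, 0)

Answer: 1 0 -1
1 1 -2
0 2 -2
-1 2 -1
-1 1 0
0 0 0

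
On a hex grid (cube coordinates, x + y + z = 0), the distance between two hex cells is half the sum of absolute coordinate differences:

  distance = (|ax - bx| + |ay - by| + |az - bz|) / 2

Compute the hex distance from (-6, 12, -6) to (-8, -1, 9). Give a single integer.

Answer: 15

Derivation:
|ax - bx| = |-6 - (-8)| = 2
|ay - by| = |12 - (-1)| = 13
|az - bz| = |-6 - 9| = 15
distance = (2 + 13 + 15) / 2 = 30 / 2 = 15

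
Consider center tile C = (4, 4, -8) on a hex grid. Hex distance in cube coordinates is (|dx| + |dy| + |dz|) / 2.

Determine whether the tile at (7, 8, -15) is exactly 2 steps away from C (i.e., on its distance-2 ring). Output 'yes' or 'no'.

Answer: no

Derivation:
|px - cx| = |7 - 4| = 3
|py - cy| = |8 - 4| = 4
|pz - cz| = |-15 - (-8)| = 7
distance = (3+4+7)/2 = 14/2 = 7
radius = 2; distance != radius -> no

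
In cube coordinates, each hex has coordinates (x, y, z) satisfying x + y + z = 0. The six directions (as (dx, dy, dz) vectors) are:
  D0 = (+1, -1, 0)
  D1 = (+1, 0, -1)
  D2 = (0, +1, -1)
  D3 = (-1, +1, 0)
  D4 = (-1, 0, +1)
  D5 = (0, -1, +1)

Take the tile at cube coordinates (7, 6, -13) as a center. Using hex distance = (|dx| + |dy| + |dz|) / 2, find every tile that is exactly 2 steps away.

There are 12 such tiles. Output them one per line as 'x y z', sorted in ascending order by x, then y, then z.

Answer: 5 6 -11
5 7 -12
5 8 -13
6 5 -11
6 8 -14
7 4 -11
7 8 -15
8 4 -12
8 7 -15
9 4 -13
9 5 -14
9 6 -15

Derivation:
Walk ring at distance 2 from (7, 6, -13):
Start at center + D4*2 = (5, 6, -11)
  hex 0: (5, 6, -11)
  hex 1: (6, 5, -11)
  hex 2: (7, 4, -11)
  hex 3: (8, 4, -12)
  hex 4: (9, 4, -13)
  hex 5: (9, 5, -14)
  hex 6: (9, 6, -15)
  hex 7: (8, 7, -15)
  hex 8: (7, 8, -15)
  hex 9: (6, 8, -14)
  hex 10: (5, 8, -13)
  hex 11: (5, 7, -12)
Sorted: 12 hexes.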